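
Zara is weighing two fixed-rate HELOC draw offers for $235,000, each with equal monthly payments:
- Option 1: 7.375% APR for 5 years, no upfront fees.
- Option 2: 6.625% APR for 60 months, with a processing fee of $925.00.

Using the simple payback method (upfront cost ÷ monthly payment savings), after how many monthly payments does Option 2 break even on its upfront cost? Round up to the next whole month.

Option 1: monthly rate = 7.375%/12 = 0.0061458; payment = 235,000 × 0.0061458 / (1 − (1+0.0061458)^−60) = $4,694.97.
Option 2: monthly rate = 6.625%/12 = 0.0055208; payment = 235,000 × 0.0055208 / (1 − (1+0.0055208)^−60) = $4,611.82.
Monthly savings = $4,694.97 − $4,611.82 = $83.15.
Break-even = $925.00 / $83.15 = 11.12 → 12 months.

12 months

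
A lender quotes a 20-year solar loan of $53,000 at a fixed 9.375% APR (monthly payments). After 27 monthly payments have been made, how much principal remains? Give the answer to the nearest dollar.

$50,736

With monthly rate i = 9.375%/12 = 0.0078125, the balance after k of n payments is P · [(1+i)^n − (1+i)^k] / [(1+i)^n − 1].
(1+0.0078125)^240 = 6.47347919 and (1+0.0078125)^27 = 1.23382339, so the balance is 53,000 × (6.47347919 − 1.23382339) / (6.47347919 − 1) = $50,735.88.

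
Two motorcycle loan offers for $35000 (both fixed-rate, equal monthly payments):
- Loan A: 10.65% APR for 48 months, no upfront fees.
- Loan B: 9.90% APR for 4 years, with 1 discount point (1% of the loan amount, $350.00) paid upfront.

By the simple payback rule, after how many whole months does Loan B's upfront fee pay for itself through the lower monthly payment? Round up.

28 months

Loan A: at 10.65% the monthly rate is 0.0088750, so the payment is 35,000 × 0.0088750 / (1 − 1.0088750^−48) = $898.66.
Loan B: at 9.90% the monthly rate is 0.0082500, so the payment is 35,000 × 0.0082500 / (1 − 1.0082500^−48) = $886.01.
Monthly savings = $898.66 − $886.01 = $12.65.
Break-even = $350.00 / $12.65 = 27.67 → 28 months.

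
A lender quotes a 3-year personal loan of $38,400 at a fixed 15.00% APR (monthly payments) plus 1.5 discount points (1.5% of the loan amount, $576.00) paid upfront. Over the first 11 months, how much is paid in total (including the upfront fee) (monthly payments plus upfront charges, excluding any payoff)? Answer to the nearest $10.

$15,220

Monthly rate = 15%/12 = 0.0125000; payment = 38,400 × 0.0125000 / (1 − (1+0.0125000)^−36) = $1,331.15.
Total outlay = 11 × $1,331.15 + $576.00 = $15,218.65.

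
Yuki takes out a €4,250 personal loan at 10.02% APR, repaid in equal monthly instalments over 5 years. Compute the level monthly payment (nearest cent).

€90.34

At 10.02% the monthly rate is 0.0083500, so the payment is 4,250 × 0.0083500 / (1 − 1.0083500^−60) = €90.34.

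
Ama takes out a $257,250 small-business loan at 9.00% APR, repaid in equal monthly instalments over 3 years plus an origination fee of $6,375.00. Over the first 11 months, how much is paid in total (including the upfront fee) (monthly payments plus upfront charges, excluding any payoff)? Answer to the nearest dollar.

At 9.00% the monthly rate is 0.0075000, so the payment is 257,250 × 0.0075000 / (1 − 1.0075000^−36) = $8,180.48.
Total outlay = 11 × $8,180.48 + $6,375.00 = $96,360.28.

$96,360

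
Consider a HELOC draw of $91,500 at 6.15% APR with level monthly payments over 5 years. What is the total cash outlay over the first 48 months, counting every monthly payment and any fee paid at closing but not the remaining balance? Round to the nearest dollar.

Monthly rate = 6.15%/12 = 0.0051250; payment = 91,500 × 0.0051250 / (1 − (1+0.0051250)^−60) = $1,775.34.
Total outlay = 48 × $1,775.34 = $85,216.32.

$85,216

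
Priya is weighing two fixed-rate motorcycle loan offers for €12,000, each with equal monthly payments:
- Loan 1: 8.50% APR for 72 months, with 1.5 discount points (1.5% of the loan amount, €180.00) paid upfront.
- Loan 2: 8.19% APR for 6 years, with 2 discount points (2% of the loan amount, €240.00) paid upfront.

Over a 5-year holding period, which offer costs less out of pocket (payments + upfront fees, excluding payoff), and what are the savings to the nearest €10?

Loan 1: at 8.50% the monthly rate is 0.0070833, so the payment is 12,000 × 0.0070833 / (1 − 1.0070833^−72) = €213.34.
Loan 2: at 8.19% the monthly rate is 0.0068250, so the payment is 12,000 × 0.0068250 / (1 − 1.0068250^−72) = €211.51.
Over 60 months: Loan 1 costs 60 × €213.34 + €180.00 = €12,980.40; Loan 2 costs 60 × €211.51 + €240.00 = €12,930.60.
Loan 2 is cheaper by €12,980.40 − €12,930.60 = €49.80.

Loan 2 by €50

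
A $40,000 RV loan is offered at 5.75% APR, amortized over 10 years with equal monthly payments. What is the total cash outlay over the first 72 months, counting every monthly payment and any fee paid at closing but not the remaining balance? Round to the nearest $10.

$31,610

Monthly rate = 5.75%/12 = 0.0047917; payment = 40,000 × 0.0047917 / (1 − (1+0.0047917)^−120) = $439.08.
Total outlay = 72 × $439.08 = $31,613.76.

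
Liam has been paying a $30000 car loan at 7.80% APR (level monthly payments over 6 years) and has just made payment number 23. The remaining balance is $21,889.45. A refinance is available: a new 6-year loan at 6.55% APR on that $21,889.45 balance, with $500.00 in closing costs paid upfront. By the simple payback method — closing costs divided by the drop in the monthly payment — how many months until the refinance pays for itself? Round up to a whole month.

4 months

Current payment = 30,000 × 7.8%/12 / (1 − (1+0.0065000)^−72) = $523.07.
Refinanced payment = 21,889.45 × 0.0054583 / (1 − (1+0.0054583)^−72) = $368.48.
Monthly savings = $523.07 − $368.48 = $154.59.
Break-even = $500.00 / $154.59 = 3.23 → 4 months.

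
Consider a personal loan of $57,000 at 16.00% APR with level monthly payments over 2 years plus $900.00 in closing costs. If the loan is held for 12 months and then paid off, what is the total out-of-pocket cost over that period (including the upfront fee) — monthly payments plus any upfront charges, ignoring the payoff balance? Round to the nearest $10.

Monthly rate = 16%/12 = 0.0133333; payment = 57,000 × 0.0133333 / (1 − (1+0.0133333)^−24) = $2,790.90.
Total outlay = 12 × $2,790.90 + $900.00 = $34,390.80.

$34,390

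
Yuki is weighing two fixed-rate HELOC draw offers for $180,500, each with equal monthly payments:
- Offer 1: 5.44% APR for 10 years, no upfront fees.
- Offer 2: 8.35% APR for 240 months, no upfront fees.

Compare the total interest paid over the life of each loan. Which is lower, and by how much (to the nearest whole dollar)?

Offer 1: monthly rate = 5.44%/12 = 0.0045333; payment = 180,500 × 0.0045333 / (1 − (1+0.0045333)^−120) = $1,953.54.
Total interest on Offer 1 = 120 × $1,953.54 − $180,500 = $53,924.80.
Offer 2: monthly rate = 8.35%/12 = 0.0069583; payment = 180,500 × 0.0069583 / (1 − (1+0.0069583)^−240) = $1,549.33.
Total interest on Offer 2 = 240 × $1,549.33 − $180,500 = $191,339.20.
Offer 1 is lower by $137,414.40.

Offer 1 by $137,414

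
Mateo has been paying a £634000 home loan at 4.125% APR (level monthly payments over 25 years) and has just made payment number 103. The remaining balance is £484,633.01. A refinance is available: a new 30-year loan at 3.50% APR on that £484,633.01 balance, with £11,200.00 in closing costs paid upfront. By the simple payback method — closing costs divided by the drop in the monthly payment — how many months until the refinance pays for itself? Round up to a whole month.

Current payment = 634,000 × 4.125%/12 / (1 − (1+0.0034375)^−300) = £3,390.40.
Refinanced payment = 484,633.01 × 0.0029167 / (1 − (1+0.0029167)^−360) = £2,176.22.
Monthly savings = £3,390.40 − £2,176.22 = £1,214.18.
Break-even = £11,200.00 / £1,214.18 = 9.22 → 10 months.

10 months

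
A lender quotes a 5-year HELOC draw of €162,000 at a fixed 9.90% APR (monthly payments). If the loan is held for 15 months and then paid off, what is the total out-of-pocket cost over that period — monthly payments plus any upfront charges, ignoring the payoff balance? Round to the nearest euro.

€51,511

At 9.90% the monthly rate is 0.0082500, so the payment is 162,000 × 0.0082500 / (1 − 1.0082500^−60) = €3,434.06.
Total outlay = 15 × €3,434.06 = €51,510.90.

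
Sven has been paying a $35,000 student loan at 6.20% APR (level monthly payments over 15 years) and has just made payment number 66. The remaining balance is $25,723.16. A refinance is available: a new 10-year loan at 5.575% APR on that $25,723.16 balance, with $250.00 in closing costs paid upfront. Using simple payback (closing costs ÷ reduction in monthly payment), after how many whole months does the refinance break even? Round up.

14 months

Current payment = 35,000 × 6.2%/12 / (1 − (1+0.0051667)^−180) = $299.15.
Refinanced payment = 25,723.16 × 0.0046458 / (1 − (1+0.0046458)^−120) = $280.12.
Monthly savings = $299.15 − $280.12 = $19.03.
Break-even = $250.00 / $19.03 = 13.14 → 14 months.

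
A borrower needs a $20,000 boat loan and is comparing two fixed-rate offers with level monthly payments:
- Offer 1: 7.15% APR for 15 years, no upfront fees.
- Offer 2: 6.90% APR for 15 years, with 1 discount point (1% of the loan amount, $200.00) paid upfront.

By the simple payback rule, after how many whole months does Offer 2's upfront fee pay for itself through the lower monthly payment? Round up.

Offer 1: monthly rate = 7.15%/12 = 0.0059583; payment = 20,000 × 0.0059583 / (1 − (1+0.0059583)^−180) = $181.45.
Offer 2: at 6.90% the monthly rate is 0.0057500, so the payment is 20,000 × 0.0057500 / (1 − 1.0057500^−180) = $178.65.
Monthly savings = $181.45 − $178.65 = $2.80.
Break-even = $200.00 / $2.80 = 71.43 → 72 months.

72 months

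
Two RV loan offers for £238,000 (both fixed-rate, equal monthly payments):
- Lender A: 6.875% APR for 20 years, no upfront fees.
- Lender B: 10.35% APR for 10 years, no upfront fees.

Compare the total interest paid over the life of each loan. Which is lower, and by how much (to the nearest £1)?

Lender B by £55,596

Lender A: at 6.875% the monthly rate is 0.0057292, so the payment is 238,000 × 0.0057292 / (1 − 1.0057292^−240) = £1,827.40.
Total interest on Lender A = 240 × £1,827.40 − £238,000 = £200,576.00.
Lender B: monthly rate = 10.35%/12 = 0.0086250; payment = 238,000 × 0.0086250 / (1 − (1+0.0086250)^−120) = £3,191.50.
Total interest on Lender B = 120 × £3,191.50 − £238,000 = £144,980.00.
Lender B is lower by £55,596.00.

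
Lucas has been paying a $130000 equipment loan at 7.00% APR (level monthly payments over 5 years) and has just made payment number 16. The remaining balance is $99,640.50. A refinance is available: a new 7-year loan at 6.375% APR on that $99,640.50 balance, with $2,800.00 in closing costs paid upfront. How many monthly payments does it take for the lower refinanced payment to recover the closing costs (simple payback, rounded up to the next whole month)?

Current payment = 130,000 × 7%/12 / (1 − (1+0.0058333)^−60) = $2,574.16.
Refinanced payment = 99,640.50 × 0.0053125 / (1 − (1+0.0053125)^−84) = $1,473.58.
Monthly savings = $2,574.16 − $1,473.58 = $1,100.58.
Break-even = $2,800.00 / $1,100.58 = 2.54 → 3 months.

3 months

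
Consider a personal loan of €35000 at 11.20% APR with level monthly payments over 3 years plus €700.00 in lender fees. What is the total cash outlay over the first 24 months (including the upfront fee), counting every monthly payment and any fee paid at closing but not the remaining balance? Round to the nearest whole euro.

Monthly rate = 11.2%/12 = 0.0093333; payment = 35,000 × 0.0093333 / (1 − (1+0.0093333)^−36) = €1,149.17.
Total outlay = 24 × €1,149.17 + €700.00 = €28,280.08.

€28,280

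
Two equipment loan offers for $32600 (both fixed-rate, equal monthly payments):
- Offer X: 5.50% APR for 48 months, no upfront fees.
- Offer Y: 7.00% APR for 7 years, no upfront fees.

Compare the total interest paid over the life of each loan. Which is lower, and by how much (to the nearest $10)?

Offer X: monthly rate = 5.5%/12 = 0.0045833; payment = 32,600 × 0.0045833 / (1 − (1+0.0045833)^−48) = $758.16.
Total interest on Offer X = 48 × $758.16 − $32,600 = $3,791.68.
Offer Y: at 7.00% the monthly rate is 0.0058333, so the payment is 32,600 × 0.0058333 / (1 − 1.0058333^−84) = $492.02.
Total interest on Offer Y = 84 × $492.02 − $32,600 = $8,729.68.
Offer X is lower by $4,938.00.

Offer X by $4,940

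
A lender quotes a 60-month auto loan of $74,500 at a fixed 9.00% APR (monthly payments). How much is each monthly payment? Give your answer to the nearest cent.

$1,546.50

At 9.00% the monthly rate is 0.0075000, so the payment is 74,500 × 0.0075000 / (1 − 1.0075000^−60) = $1,546.50.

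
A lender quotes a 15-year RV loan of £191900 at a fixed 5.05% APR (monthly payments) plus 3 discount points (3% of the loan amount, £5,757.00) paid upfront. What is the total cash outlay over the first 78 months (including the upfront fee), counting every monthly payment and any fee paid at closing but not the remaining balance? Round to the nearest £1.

£124,515

At 5.05% the monthly rate is 0.0042083, so the payment is 191,900 × 0.0042083 / (1 − 1.0042083^−180) = £1,522.54.
Total outlay = 78 × £1,522.54 + £5,757.00 = £124,515.12.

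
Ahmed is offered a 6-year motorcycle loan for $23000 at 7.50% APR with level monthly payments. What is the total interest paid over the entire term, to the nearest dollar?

$5,632

Monthly rate = 7.5%/12 = 0.0062500; payment = 23,000 × 0.0062500 / (1 − (1+0.0062500)^−72) = $397.67.
Total paid = 72 × $397.67 = $28,632.24; interest = $28,632.24 − $23,000 = $5,632.24.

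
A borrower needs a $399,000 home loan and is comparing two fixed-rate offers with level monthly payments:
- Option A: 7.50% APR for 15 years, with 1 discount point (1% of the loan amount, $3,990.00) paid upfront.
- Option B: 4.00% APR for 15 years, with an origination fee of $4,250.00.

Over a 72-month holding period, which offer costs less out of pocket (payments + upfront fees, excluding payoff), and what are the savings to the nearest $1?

Option B by $53,555

Option A: monthly rate = 7.5%/12 = 0.0062500; payment = 399,000 × 0.0062500 / (1 − (1+0.0062500)^−180) = $3,698.78.
Option B: monthly rate = 4%/12 = 0.0033333; payment = 399,000 × 0.0033333 / (1 − (1+0.0033333)^−180) = $2,951.35.
Over 72 months: Option A costs 72 × $3,698.78 + $3,990.00 = $270,302.16; Option B costs 72 × $2,951.35 + $4,250.00 = $216,747.20.
Option B is cheaper by $270,302.16 − $216,747.20 = $53,554.96.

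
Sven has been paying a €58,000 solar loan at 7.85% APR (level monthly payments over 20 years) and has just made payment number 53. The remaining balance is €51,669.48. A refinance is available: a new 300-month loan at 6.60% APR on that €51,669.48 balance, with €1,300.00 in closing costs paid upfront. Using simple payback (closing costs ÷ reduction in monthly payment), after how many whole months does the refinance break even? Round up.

Current payment = 58,000 × 7.85%/12 / (1 − (1+0.0065417)^−240) = €479.73.
Refinanced payment = 51,669.48 × 0.0055000 / (1 − (1+0.0055000)^−300) = €352.11.
Monthly savings = €479.73 − €352.11 = €127.62.
Break-even = €1,300.00 / €127.62 = 10.19 → 11 months.

11 months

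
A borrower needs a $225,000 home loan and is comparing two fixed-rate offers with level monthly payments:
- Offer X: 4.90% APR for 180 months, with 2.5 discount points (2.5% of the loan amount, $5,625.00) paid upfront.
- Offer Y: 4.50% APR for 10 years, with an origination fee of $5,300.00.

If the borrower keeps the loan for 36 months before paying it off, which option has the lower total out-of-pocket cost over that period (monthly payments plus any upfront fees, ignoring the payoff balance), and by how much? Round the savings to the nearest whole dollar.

Offer X: at 4.90% the monthly rate is 0.0040833, so the payment is 225,000 × 0.0040833 / (1 − 1.0040833^−180) = $1,767.59.
Offer Y: at 4.50% the monthly rate is 0.0037500, so the payment is 225,000 × 0.0037500 / (1 − 1.0037500^−120) = $2,331.86.
Over 36 months: Offer X costs 36 × $1,767.59 + $5,625.00 = $69,258.24; Offer Y costs 36 × $2,331.86 + $5,300.00 = $89,246.96.
Offer X is cheaper by $89,246.96 − $69,258.24 = $19,988.72.

Offer X by $19,989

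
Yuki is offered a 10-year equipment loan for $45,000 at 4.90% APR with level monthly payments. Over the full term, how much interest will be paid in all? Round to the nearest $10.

Monthly rate = 4.9%/12 = 0.0040833; payment = 45,000 × 0.0040833 / (1 − (1+0.0040833)^−120) = $475.10.
Total paid = 120 × $475.10 = $57,012.00; interest = $57,012.00 − $45,000 = $12,012.00.

$12,010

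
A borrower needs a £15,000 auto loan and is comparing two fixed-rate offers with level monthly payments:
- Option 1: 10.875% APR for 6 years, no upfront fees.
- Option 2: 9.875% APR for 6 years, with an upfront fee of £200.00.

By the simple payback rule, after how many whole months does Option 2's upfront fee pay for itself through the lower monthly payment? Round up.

Option 1: at 10.875% the monthly rate is 0.0090625, so the payment is 15,000 × 0.0090625 / (1 − 1.0090625^−72) = £284.55.
Option 2: monthly rate = 9.875%/12 = 0.0082292; payment = 15,000 × 0.0082292 / (1 − (1+0.0082292)^−72) = £276.94.
Monthly savings = £284.55 − £276.94 = £7.61.
Break-even = £200.00 / £7.61 = 26.28 → 27 months.

27 months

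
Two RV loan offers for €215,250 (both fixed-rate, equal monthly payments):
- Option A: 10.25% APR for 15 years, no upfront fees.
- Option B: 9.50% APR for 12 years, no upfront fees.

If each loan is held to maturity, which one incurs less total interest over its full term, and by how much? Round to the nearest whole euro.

Option A: monthly rate = 10.25%/12 = 0.0085417; payment = 215,250 × 0.0085417 / (1 − (1+0.0085417)^−180) = €2,346.12.
Total interest on Option A = 180 × €2,346.12 − €215,250 = €207,051.60.
Option B: at 9.50% the monthly rate is 0.0079167, so the payment is 215,250 × 0.0079167 / (1 − 1.0079167^−144) = €2,510.62.
Total interest on Option B = 144 × €2,510.62 − €215,250 = €146,279.28.
Option B is lower by €60,772.32.

Option B by €60,772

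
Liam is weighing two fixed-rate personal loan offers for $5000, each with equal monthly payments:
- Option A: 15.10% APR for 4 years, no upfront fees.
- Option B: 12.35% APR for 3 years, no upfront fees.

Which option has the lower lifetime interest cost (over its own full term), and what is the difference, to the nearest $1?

Option B by $683

Option A: at 15.10% the monthly rate is 0.0125833, so the payment is 5,000 × 0.0125833 / (1 − 1.0125833^−48) = $139.41.
Total interest on Option A = 48 × $139.41 − $5,000 = $1,691.68.
Option B: at 12.35% the monthly rate is 0.0102917, so the payment is 5,000 × 0.0102917 / (1 − 1.0102917^−36) = $166.91.
Total interest on Option B = 36 × $166.91 − $5,000 = $1,008.76.
Option B is lower by $682.92.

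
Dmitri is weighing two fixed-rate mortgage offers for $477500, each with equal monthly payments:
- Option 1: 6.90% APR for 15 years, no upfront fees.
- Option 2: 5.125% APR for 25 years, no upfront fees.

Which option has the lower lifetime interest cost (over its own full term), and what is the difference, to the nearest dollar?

Option 1 by $80,145

Option 1: at 6.90% the monthly rate is 0.0057500, so the payment is 477,500 × 0.0057500 / (1 − 1.0057500^−180) = $4,265.25.
Total interest on Option 1 = 180 × $4,265.25 − $477,500 = $290,245.00.
Option 2: at 5.125% the monthly rate is 0.0042708, so the payment is 477,500 × 0.0042708 / (1 − 1.0042708^−300) = $2,826.30.
Total interest on Option 2 = 300 × $2,826.30 − $477,500 = $370,390.00.
Option 1 is lower by $80,145.00.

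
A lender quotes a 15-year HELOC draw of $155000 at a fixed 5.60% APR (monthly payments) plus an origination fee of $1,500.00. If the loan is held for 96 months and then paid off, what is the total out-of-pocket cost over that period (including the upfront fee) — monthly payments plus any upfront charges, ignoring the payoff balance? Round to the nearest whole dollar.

$123,873

At 5.60% the monthly rate is 0.0046667, so the payment is 155,000 × 0.0046667 / (1 − 1.0046667^−180) = $1,274.72.
Total outlay = 96 × $1,274.72 + $1,500.00 = $123,873.12.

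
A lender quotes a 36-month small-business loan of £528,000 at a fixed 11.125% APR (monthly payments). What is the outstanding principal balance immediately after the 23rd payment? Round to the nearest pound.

£211,168

With monthly rate i = 11.125%/12 = 0.0092708, the balance after k of n payments is P · [(1+i)^n − (1+i)^k] / [(1+i)^n − 1].
(1+0.0092708)^36 = 1.39404895 and (1+0.0092708)^23 = 1.23645304, so the balance is 528,000 × (1.39404895 − 1.23645304) / (1.39404895 − 1) = £211,168.29.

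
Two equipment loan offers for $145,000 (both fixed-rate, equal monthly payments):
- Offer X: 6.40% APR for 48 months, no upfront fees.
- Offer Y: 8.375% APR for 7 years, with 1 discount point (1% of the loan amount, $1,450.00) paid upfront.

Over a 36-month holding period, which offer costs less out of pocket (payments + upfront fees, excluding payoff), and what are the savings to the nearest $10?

Offer X: at 6.40% the monthly rate is 0.0053333, so the payment is 145,000 × 0.0053333 / (1 − 1.0053333^−48) = $3,431.98.
Offer Y: monthly rate = 8.375%/12 = 0.0069792; payment = 145,000 × 0.0069792 / (1 − (1+0.0069792)^−84) = $2,287.19.
Over 36 months: Offer X costs 36 × $3,431.98 = $123,551.28; Offer Y costs 36 × $2,287.19 + $1,450.00 = $83,788.84.
Offer Y is cheaper by $123,551.28 − $83,788.84 = $39,762.44.

Offer Y by $39,760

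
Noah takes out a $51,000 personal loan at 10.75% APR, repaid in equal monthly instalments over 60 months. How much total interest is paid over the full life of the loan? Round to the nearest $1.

At 10.75% the monthly rate is 0.0089583, so the payment is 51,000 × 0.0089583 / (1 − 1.0089583^−60) = $1,102.52.
Total paid = 60 × $1,102.52 = $66,151.20; interest = $66,151.20 − $51,000 = $15,151.20.

$15,151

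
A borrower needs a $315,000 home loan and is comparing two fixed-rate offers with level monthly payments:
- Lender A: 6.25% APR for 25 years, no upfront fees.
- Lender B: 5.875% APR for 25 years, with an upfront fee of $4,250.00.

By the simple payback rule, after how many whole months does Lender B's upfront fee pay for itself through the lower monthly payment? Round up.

Lender A: monthly rate = 6.25%/12 = 0.0052083; payment = 315,000 × 0.0052083 / (1 − (1+0.0052083)^−300) = $2,077.96.
Lender B: at 5.875% the monthly rate is 0.0048958, so the payment is 315,000 × 0.0048958 / (1 − 1.0048958^−300) = $2,005.55.
Monthly savings = $2,077.96 − $2,005.55 = $72.41.
Break-even = $4,250.00 / $72.41 = 58.69 → 59 months.

59 months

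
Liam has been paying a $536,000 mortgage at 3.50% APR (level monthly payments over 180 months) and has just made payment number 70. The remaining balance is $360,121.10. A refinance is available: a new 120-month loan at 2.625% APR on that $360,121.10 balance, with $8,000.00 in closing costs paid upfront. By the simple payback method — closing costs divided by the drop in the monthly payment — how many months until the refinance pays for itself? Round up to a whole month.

20 months

Current payment = 536,000 × 3.5%/12 / (1 − (1+0.0029167)^−180) = $3,831.77.
Refinanced payment = 360,121.10 × 0.0021875 / (1 − (1+0.0021875)^−120) = $3,415.37.
Monthly savings = $3,831.77 − $3,415.37 = $416.40.
Break-even = $8,000.00 / $416.40 = 19.21 → 20 months.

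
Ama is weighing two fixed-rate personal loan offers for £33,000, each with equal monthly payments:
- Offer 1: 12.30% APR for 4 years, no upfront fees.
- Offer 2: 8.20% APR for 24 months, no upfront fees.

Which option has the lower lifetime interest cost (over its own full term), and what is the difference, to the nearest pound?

Offer 1: monthly rate = 12.3%/12 = 0.0102500; payment = 33,000 × 0.0102500 / (1 − (1+0.0102500)^−48) = £873.89.
Total interest on Offer 1 = 48 × £873.89 − £33,000 = £8,946.72.
Offer 2: at 8.20% the monthly rate is 0.0068333, so the payment is 33,000 × 0.0068333 / (1 − 1.0068333^−24) = £1,495.51.
Total interest on Offer 2 = 24 × £1,495.51 − £33,000 = £2,892.24.
Offer 2 is lower by £6,054.48.

Offer 2 by £6,054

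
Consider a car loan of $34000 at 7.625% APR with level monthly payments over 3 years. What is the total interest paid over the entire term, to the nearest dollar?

$4,144

Monthly rate = 7.625%/12 = 0.0063542; payment = 34,000 × 0.0063542 / (1 − (1+0.0063542)^−36) = $1,059.56.
Total paid = 36 × $1,059.56 = $38,144.16; interest = $38,144.16 − $34,000 = $4,144.16.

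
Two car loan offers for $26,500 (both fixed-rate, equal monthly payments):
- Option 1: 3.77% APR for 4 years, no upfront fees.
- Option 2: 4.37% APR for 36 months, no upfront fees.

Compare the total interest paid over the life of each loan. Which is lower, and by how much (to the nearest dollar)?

Option 1: monthly rate = 3.77%/12 = 0.0031417; payment = 26,500 × 0.0031417 / (1 − (1+0.0031417)^−48) = $595.62.
Total interest on Option 1 = 48 × $595.62 − $26,500 = $2,089.76.
Option 2: monthly rate = 4.37%/12 = 0.0036417; payment = 26,500 × 0.0036417 / (1 − (1+0.0036417)^−36) = $786.75.
Total interest on Option 2 = 36 × $786.75 − $26,500 = $1,823.00.
Option 2 is lower by $266.76.

Option 2 by $267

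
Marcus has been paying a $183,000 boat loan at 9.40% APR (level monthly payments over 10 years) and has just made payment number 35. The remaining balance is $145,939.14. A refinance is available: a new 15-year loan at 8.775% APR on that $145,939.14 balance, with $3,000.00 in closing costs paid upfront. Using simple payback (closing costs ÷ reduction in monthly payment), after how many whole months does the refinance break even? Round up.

4 months

Current payment = 183,000 × 9.4%/12 / (1 − (1+0.0078333)^−120) = $2,357.97.
Refinanced payment = 145,939.14 × 0.0073125 / (1 − (1+0.0073125)^−180) = $1,460.74.
Monthly savings = $2,357.97 − $1,460.74 = $897.23.
Break-even = $3,000.00 / $897.23 = 3.34 → 4 months.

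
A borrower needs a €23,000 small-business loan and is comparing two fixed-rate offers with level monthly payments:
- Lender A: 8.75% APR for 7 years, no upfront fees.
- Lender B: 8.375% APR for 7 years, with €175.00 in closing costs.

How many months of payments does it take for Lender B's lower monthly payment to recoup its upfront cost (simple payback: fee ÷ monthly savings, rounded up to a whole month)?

41 months

Lender A: at 8.75% the monthly rate is 0.0072917, so the payment is 23,000 × 0.0072917 / (1 − 1.0072917^−84) = €367.14.
Lender B: at 8.375% the monthly rate is 0.0069792, so the payment is 23,000 × 0.0069792 / (1 − 1.0069792^−84) = €362.80.
Monthly savings = €367.14 − €362.80 = €4.34.
Break-even = €175.00 / €4.34 = 40.32 → 41 months.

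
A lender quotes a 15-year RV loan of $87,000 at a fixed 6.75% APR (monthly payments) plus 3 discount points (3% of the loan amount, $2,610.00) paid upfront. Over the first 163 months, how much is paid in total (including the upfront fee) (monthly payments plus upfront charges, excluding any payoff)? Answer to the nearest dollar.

Monthly rate = 6.75%/12 = 0.0056250; payment = 87,000 × 0.0056250 / (1 − (1+0.0056250)^−180) = $769.87.
Total outlay = 163 × $769.87 + $2,610.00 = $128,098.81.

$128,099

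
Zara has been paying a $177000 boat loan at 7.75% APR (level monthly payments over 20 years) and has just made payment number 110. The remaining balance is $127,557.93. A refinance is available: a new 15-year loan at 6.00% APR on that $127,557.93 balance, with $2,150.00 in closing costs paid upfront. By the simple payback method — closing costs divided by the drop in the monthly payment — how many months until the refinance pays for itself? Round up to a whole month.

Current payment = 177,000 × 7.75%/12 / (1 − (1+0.0064583)^−240) = $1,453.08.
Refinanced payment = 127,557.93 × 0.0050000 / (1 − (1+0.0050000)^−180) = $1,076.41.
Monthly savings = $1,453.08 − $1,076.41 = $376.67.
Break-even = $2,150.00 / $376.67 = 5.71 → 6 months.

6 months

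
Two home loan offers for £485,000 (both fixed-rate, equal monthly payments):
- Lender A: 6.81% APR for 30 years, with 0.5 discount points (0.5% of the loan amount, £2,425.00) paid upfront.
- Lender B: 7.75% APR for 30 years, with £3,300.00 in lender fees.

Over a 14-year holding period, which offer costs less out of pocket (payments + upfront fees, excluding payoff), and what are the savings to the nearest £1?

Lender A: at 6.81% the monthly rate is 0.0056750, so the payment is 485,000 × 0.0056750 / (1 − 1.0056750^−360) = £3,165.07.
Lender B: at 7.75% the monthly rate is 0.0064583, so the payment is 485,000 × 0.0064583 / (1 − 1.0064583^−360) = £3,474.60.
Over 168 months: Lender A costs 168 × £3,165.07 + £2,425.00 = £534,156.76; Lender B costs 168 × £3,474.60 + £3,300.00 = £587,032.80.
Lender A is cheaper by £587,032.80 − £534,156.76 = £52,876.04.

Lender A by £52,876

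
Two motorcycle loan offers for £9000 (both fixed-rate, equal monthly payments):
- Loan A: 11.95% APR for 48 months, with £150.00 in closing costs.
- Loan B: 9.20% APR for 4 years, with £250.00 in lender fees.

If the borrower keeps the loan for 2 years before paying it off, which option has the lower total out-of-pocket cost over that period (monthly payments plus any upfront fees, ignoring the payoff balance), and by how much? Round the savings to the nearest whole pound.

Loan B by £187

Loan A: monthly rate = 11.95%/12 = 0.0099583; payment = 9,000 × 0.0099583 / (1 − (1+0.0099583)^−48) = £236.78.
Loan B: monthly rate = 9.2%/12 = 0.0076667; payment = 9,000 × 0.0076667 / (1 − (1+0.0076667)^−48) = £224.82.
Over 24 months: Loan A costs 24 × £236.78 + £150.00 = £5,832.72; Loan B costs 24 × £224.82 + £250.00 = £5,645.68.
Loan B is cheaper by £5,832.72 − £5,645.68 = £187.04.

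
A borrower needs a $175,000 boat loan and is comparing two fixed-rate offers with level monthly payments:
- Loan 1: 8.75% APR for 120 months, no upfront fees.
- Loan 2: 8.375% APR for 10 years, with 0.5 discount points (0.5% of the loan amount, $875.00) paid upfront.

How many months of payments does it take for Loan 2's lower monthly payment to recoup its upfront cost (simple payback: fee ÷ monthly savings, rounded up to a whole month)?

Loan 1: monthly rate = 8.75%/12 = 0.0072917; payment = 175,000 × 0.0072917 / (1 − (1+0.0072917)^−120) = $2,193.22.
Loan 2: monthly rate = 8.375%/12 = 0.0069792; payment = 175,000 × 0.0069792 / (1 − (1+0.0069792)^−120) = $2,158.07.
Monthly savings = $2,193.22 − $2,158.07 = $35.15.
Break-even = $875.00 / $35.15 = 24.89 → 25 months.

25 months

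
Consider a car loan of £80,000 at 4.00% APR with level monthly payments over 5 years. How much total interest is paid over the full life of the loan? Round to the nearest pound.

At 4.00% the monthly rate is 0.0033333, so the payment is 80,000 × 0.0033333 / (1 − 1.0033333^−60) = £1,473.32.
Total paid = 60 × £1,473.32 = £88,399.20; interest = £88,399.20 − £80,000 = £8,399.20.

£8,399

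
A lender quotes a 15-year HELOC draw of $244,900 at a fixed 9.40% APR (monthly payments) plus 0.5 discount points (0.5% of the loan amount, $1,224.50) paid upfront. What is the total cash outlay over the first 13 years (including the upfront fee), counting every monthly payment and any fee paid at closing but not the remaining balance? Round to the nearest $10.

$397,860

At 9.40% the monthly rate is 0.0078333, so the payment is 244,900 × 0.0078333 / (1 − 1.0078333^−180) = $2,542.55.
Total outlay = 156 × $2,542.55 + $1,224.50 = $397,862.30.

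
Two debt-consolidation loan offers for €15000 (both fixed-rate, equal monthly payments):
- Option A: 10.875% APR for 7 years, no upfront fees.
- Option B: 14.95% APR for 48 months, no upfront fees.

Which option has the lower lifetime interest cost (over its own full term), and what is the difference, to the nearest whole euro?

Option B by €1,472

Option A: at 10.875% the monthly rate is 0.0090625, so the payment is 15,000 × 0.0090625 / (1 − 1.0090625^−84) = €255.85.
Total interest on Option A = 84 × €255.85 − €15,000 = €6,491.40.
Option B: monthly rate = 14.95%/12 = 0.0124583; payment = 15,000 × 0.0124583 / (1 − (1+0.0124583)^−48) = €417.08.
Total interest on Option B = 48 × €417.08 − €15,000 = €5,019.84.
Option B is lower by €1,471.56.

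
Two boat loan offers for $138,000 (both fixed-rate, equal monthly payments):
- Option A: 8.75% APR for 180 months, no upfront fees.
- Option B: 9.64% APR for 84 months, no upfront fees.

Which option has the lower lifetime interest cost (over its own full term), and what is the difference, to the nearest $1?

Option B by $57,971

Option A: monthly rate = 8.75%/12 = 0.0072917; payment = 138,000 × 0.0072917 / (1 − (1+0.0072917)^−180) = $1,379.24.
Total interest on Option A = 180 × $1,379.24 − $138,000 = $110,263.20.
Option B: monthly rate = 9.64%/12 = 0.0080333; payment = 138,000 × 0.0080333 / (1 − (1+0.0080333)^−84) = $2,265.38.
Total interest on Option B = 84 × $2,265.38 − $138,000 = $52,291.92.
Option B is lower by $57,971.28.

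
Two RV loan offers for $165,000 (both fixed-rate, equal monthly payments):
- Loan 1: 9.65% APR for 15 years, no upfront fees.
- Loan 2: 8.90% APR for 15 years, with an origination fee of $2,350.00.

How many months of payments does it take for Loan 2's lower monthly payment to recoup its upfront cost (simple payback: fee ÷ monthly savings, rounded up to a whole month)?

Loan 1: monthly rate = 9.65%/12 = 0.0080417; payment = 165,000 × 0.0080417 / (1 − (1+0.0080417)^−180) = $1,737.94.
Loan 2: monthly rate = 8.9%/12 = 0.0074167; payment = 165,000 × 0.0074167 / (1 − (1+0.0074167)^−180) = $1,663.74.
Monthly savings = $1,737.94 − $1,663.74 = $74.20.
Break-even = $2,350.00 / $74.20 = 31.67 → 32 months.

32 months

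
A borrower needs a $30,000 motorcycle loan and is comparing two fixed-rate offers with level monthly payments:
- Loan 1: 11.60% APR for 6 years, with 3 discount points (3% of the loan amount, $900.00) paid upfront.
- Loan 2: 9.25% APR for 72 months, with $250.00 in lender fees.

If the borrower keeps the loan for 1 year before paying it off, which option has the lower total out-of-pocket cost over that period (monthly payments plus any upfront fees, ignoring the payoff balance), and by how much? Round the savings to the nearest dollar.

Loan 2 by $1,079

Loan 1: monthly rate = 11.6%/12 = 0.0096667; payment = 30,000 × 0.0096667 / (1 − (1+0.0096667)^−72) = $580.28.
Loan 2: monthly rate = 9.25%/12 = 0.0077083; payment = 30,000 × 0.0077083 / (1 − (1+0.0077083)^−72) = $544.50.
Over 12 months: Loan 1 costs 12 × $580.28 + $900.00 = $7,863.36; Loan 2 costs 12 × $544.50 + $250.00 = $6,784.00.
Loan 2 is cheaper by $7,863.36 − $6,784.00 = $1,079.36.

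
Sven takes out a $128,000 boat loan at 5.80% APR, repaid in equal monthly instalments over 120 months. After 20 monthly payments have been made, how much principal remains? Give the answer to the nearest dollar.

With monthly rate i = 5.8%/12 = 0.0048333, the balance after k of n payments is P · [(1+i)^n − (1+i)^k] / [(1+i)^n − 1].
(1+0.0048333)^120 = 1.78354478 and (1+0.0048333)^20 = 1.10123668, so the balance is 128,000 × (1.78354478 − 1.10123668) / (1.78354478 − 1) = $111,461.96.

$111,462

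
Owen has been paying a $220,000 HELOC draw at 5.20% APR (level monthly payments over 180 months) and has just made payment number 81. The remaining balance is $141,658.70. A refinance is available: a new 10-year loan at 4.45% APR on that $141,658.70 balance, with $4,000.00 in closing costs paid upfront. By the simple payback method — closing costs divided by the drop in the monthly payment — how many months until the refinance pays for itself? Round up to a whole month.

Current payment = 220,000 × 5.2%/12 / (1 − (1+0.0043333)^−180) = $1,762.75.
Refinanced payment = 141,658.70 × 0.0037083 / (1 − (1+0.0037083)^−120) = $1,464.72.
Monthly savings = $1,762.75 − $1,464.72 = $298.03.
Break-even = $4,000.00 / $298.03 = 13.42 → 14 months.

14 months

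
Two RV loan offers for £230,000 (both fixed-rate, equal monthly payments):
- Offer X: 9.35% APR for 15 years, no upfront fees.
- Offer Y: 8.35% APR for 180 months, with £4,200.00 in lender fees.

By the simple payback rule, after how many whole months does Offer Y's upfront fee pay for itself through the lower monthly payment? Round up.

Offer X: at 9.35% the monthly rate is 0.0077917, so the payment is 230,000 × 0.0077917 / (1 − 1.0077917^−180) = £2,380.94.
Offer Y: at 8.35% the monthly rate is 0.0069583, so the payment is 230,000 × 0.0069583 / (1 − 1.0069583^−180) = £2,244.72.
Monthly savings = £2,380.94 − £2,244.72 = £136.22.
Break-even = £4,200.00 / £136.22 = 30.83 → 31 months.

31 months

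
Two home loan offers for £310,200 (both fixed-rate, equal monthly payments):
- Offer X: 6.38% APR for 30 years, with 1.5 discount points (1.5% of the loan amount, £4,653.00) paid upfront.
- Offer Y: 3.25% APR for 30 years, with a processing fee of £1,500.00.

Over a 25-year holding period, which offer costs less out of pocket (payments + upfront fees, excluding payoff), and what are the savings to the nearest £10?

Offer X: at 6.38% the monthly rate is 0.0053167, so the payment is 310,200 × 0.0053167 / (1 − 1.0053167^−360) = £1,936.26.
Offer Y: monthly rate = 3.25%/12 = 0.0027083; payment = 310,200 × 0.0027083 / (1 − (1+0.0027083)^−360) = £1,350.01.
Over 300 months: Offer X costs 300 × £1,936.26 + £4,653.00 = £585,531.00; Offer Y costs 300 × £1,350.01 + £1,500.00 = £406,503.00.
Offer Y is cheaper by £585,531.00 − £406,503.00 = £179,028.00.

Offer Y by £179,030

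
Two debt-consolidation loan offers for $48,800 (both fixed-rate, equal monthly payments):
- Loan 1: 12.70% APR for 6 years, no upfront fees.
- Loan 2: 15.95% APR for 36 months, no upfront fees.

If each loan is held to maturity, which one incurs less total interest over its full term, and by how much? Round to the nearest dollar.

Loan 2 by $8,257

Loan 1: monthly rate = 12.7%/12 = 0.0105833; payment = 48,800 × 0.0105833 / (1 − (1+0.0105833)^−72) = $971.91.
Total interest on Loan 1 = 72 × $971.91 − $48,800 = $21,177.52.
Loan 2: at 15.95% the monthly rate is 0.0132917, so the payment is 48,800 × 0.0132917 / (1 − 1.0132917^−36) = $1,714.46.
Total interest on Loan 2 = 36 × $1,714.46 − $48,800 = $12,920.56.
Loan 2 is lower by $8,256.96.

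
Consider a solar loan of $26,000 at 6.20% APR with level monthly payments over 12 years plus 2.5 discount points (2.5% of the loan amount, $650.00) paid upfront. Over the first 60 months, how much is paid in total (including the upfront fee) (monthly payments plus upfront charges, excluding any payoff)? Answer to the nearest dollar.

$16,035

At 6.20% the monthly rate is 0.0051667, so the payment is 26,000 × 0.0051667 / (1 − 1.0051667^−144) = $256.42.
Total outlay = 60 × $256.42 + $650.00 = $16,035.20.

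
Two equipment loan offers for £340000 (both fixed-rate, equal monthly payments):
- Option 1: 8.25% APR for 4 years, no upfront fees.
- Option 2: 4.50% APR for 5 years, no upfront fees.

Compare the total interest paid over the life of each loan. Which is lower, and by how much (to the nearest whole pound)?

Option 2 by £20,019

Option 1: at 8.25% the monthly rate is 0.0068750, so the payment is 340,000 × 0.0068750 / (1 − 1.0068750^−48) = £8,340.35.
Total interest on Option 1 = 48 × £8,340.35 − £340,000 = £60,336.80.
Option 2: monthly rate = 4.5%/12 = 0.0037500; payment = 340,000 × 0.0037500 / (1 − (1+0.0037500)^−60) = £6,338.63.
Total interest on Option 2 = 60 × £6,338.63 − £340,000 = £40,317.80.
Option 2 is lower by £20,019.00.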